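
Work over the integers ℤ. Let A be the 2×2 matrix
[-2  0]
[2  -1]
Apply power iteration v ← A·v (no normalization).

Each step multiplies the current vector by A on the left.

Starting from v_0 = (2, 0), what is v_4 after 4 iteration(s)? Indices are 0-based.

v_0 = (2, 0).
v_1 = A·v_0 = (-4, 4).
v_2 = A·v_1 = (8, -12).
v_3 = A·v_2 = (-16, 28).
v_4 = A·v_3 = (32, -60).

v_4 = (32, -60)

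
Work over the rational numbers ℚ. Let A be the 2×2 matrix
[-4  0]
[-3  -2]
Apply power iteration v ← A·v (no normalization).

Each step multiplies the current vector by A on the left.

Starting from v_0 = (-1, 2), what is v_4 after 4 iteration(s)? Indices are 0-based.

v_0 = (-1, 2).
v_1 = A·v_0 = (4, -1).
v_2 = A·v_1 = (-16, -10).
v_3 = A·v_2 = (64, 68).
v_4 = A·v_3 = (-256, -328).

v_4 = (-256, -328)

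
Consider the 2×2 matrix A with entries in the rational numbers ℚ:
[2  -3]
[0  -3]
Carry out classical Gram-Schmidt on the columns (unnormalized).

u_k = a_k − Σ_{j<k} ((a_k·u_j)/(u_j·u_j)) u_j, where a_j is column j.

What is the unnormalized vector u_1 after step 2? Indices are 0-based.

Step 1: u_0 = a_0 = (2, 0).
Step 2: u_1 = a_1 − (-3/2)·u_0 = (0, -3).

u_1 = (0, -3)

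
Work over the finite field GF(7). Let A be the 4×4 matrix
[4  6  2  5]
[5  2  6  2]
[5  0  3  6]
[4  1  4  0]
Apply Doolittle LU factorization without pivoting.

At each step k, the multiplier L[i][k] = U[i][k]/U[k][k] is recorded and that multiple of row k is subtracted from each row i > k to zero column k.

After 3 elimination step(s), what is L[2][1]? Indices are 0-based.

k=0: U[0][0]=4
  eliminate (1,0): mult=3, new row 1: (0, 5, 0, 1); set L[1][0]=3
  eliminate (2,0): mult=3, new row 2: (0, 3, 4, 5); set L[2][0]=3
  eliminate (3,0): mult=1, new row 3: (0, 2, 2, 2); set L[3][0]=1
k=1: U[1][1]=5
  eliminate (2,1): mult=2, new row 2: (0, 0, 4, 3); set L[2][1]=2
  eliminate (3,1): mult=6, new row 3: (0, 0, 2, 3); set L[3][1]=6
k=2: U[2][2]=4
  eliminate (3,2): mult=4, new row 3: (0, 0, 0, 5); set L[3][2]=4

L[2][1] = 2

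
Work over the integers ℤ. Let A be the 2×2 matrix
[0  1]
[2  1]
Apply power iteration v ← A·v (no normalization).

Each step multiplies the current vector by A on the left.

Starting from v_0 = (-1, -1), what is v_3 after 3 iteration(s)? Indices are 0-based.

v_3 = (-5, -11)

v_0 = (-1, -1).
v_1 = A·v_0 = (-1, -3).
v_2 = A·v_1 = (-3, -5).
v_3 = A·v_2 = (-5, -11).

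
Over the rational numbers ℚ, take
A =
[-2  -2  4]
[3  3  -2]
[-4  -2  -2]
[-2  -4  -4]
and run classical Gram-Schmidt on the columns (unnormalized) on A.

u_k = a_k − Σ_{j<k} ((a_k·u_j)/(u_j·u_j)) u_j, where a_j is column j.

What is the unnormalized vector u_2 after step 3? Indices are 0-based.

Step 1: u_0 = a_0 = (-2, 3, -4, -2).
Step 2: u_1 = a_1 − (29/33)·u_0 = (-8/33, 4/11, 50/33, -74/33).
Step 3: u_2 = a_2 − (2/33)·u_0 − (35/62)·u_1 = (132/31, -74/31, -81/31, -81/31).

u_2 = (132/31, -74/31, -81/31, -81/31)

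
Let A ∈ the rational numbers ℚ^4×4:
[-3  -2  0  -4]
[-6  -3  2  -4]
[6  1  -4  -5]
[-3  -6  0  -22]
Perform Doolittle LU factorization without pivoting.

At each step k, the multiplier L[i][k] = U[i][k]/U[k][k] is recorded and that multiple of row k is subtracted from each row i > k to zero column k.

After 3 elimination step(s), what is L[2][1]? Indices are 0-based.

[col 0] pivot -3
  R1 -= 2*R0 → (0, 1, 2, 4)  (L[1][0] := 2)
  R2 -= -2*R0 → (0, -3, -4, -13)  (L[2][0] := -2)
  R3 -= 1*R0 → (0, -4, 0, -18)  (L[3][0] := 1)
[col 1] pivot 1
  R2 -= -3*R1 → (0, 0, 2, -1)  (L[2][1] := -3)
  R3 -= -4*R1 → (0, 0, 8, -2)  (L[3][1] := -4)
[col 2] pivot 2
  R3 -= 4*R2 → (0, 0, 0, 2)  (L[3][2] := 4)

L[2][1] = -3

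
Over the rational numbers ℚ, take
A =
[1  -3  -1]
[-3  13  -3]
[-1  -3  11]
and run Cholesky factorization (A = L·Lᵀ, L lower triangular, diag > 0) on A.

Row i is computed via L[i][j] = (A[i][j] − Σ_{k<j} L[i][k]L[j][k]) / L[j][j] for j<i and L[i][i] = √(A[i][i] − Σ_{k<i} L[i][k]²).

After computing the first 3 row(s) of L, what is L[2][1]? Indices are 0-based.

L[2][1] = -3

Step 1: L[0][0] = √(1) = 1.
  L[1][0] = (-3) / L[0][0] = -3.
Step 2: L[1][1] = √(4) = 2.
  L[2][0] = (-1) / L[0][0] = -1.
  L[2][1] = (-6) / L[1][1] = -3.
Step 3: L[2][2] = √(1) = 1.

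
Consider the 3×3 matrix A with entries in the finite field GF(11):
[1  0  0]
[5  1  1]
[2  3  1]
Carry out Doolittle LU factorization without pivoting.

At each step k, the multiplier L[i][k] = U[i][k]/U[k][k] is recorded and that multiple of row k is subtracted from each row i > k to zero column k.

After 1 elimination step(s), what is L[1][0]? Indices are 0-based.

L[1][0] = 5

k=0: U[0][0]=1
  eliminate (1,0): mult=5, new row 1: (0, 1, 1); set L[1][0]=5
  eliminate (2,0): mult=2, new row 2: (0, 3, 1); set L[2][0]=2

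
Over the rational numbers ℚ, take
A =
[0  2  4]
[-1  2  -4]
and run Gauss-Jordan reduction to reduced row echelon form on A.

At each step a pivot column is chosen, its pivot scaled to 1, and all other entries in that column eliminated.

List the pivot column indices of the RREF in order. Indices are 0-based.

pivot columns: 0, 1

step 1: exchange rows 0,1
step 1: normalize row 0 (÷-1) = (1, -2, 4)
step 2: normalize row 1 (÷2) = (0, 1, 2)
  row 0: subtract -2×row1 = (1, 0, 8)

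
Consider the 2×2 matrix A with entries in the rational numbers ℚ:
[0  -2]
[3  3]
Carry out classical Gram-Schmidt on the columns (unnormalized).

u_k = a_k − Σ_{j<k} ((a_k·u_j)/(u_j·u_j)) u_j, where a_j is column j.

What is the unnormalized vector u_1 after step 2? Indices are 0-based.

Step 1: u_0 = a_0 = (0, 3).
Step 2: u_1 = a_1 − (1)·u_0 = (-2, 0).

u_1 = (-2, 0)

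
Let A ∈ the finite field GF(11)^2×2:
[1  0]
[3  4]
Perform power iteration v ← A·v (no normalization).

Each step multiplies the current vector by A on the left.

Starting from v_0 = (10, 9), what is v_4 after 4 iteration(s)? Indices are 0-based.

v_4 = (10, 3)

v_0 = (10, 9).
v_1 = A·v_0 = (10, 0).
v_2 = A·v_1 = (10, 8).
v_3 = A·v_2 = (10, 7).
v_4 = A·v_3 = (10, 3).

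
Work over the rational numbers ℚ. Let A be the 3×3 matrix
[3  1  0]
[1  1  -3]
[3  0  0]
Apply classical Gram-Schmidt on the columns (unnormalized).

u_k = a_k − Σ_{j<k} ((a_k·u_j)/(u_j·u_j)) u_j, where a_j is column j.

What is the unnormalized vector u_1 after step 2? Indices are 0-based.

Step 1: u_0 = a_0 = (3, 1, 3).
Step 2: u_1 = a_1 − (4/19)·u_0 = (7/19, 15/19, -12/19).

u_1 = (7/19, 15/19, -12/19)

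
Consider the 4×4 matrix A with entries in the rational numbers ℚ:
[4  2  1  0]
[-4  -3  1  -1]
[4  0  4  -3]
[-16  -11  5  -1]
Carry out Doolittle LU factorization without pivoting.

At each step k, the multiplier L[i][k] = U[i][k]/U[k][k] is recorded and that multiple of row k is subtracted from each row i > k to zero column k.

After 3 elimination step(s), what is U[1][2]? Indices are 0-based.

Step 1: pivot at (0,0) is 4.
  row1 ← row1 − (-1)·row0  ⇒  L[1][0]=-1, U row1=(0, -1, 2, -1)
  row2 ← row2 − (1)·row0  ⇒  L[2][0]=1, U row2=(0, -2, 3, -3)
  row3 ← row3 − (-4)·row0  ⇒  L[3][0]=-4, U row3=(0, -3, 9, -1)
Step 2: pivot at (1,1) is -1.
  row2 ← row2 − (2)·row1  ⇒  L[2][1]=2, U row2=(0, 0, -1, -1)
  row3 ← row3 − (3)·row1  ⇒  L[3][1]=3, U row3=(0, 0, 3, 2)
Step 3: pivot at (2,2) is -1.
  row3 ← row3 − (-3)·row2  ⇒  L[3][2]=-3, U row3=(0, 0, 0, -1)

U[1][2] = 2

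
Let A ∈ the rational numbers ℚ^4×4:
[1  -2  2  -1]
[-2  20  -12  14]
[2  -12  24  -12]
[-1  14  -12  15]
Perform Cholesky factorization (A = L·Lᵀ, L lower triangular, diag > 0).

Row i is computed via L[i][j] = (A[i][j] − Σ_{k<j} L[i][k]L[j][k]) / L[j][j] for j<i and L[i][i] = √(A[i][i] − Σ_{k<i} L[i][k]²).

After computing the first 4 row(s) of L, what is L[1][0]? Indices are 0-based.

L[1][0] = -2

Step 1: L[0][0] = √(1) = 1.
  L[1][0] = (-2) / L[0][0] = -2.
Step 2: L[1][1] = √(16) = 4.
  L[2][0] = (2) / L[0][0] = 2.
  L[2][1] = (-8) / L[1][1] = -2.
Step 3: L[2][2] = √(16) = 4.
  L[3][0] = (-1) / L[0][0] = -1.
  L[3][1] = (12) / L[1][1] = 3.
  L[3][2] = (-4) / L[2][2] = -1.
Step 4: L[3][3] = √(4) = 2.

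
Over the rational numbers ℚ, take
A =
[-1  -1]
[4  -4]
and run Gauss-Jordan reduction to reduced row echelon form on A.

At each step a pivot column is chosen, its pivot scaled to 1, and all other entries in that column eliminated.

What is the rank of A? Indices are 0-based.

rank = 2

step 1: normalize row 0 (÷-1) = (1, 1)
  row 1: subtract 4×row0 = (0, -8)
step 2: normalize row 1 (÷-8) = (0, 1)
  row 0: subtract 1×row1 = (1, 0)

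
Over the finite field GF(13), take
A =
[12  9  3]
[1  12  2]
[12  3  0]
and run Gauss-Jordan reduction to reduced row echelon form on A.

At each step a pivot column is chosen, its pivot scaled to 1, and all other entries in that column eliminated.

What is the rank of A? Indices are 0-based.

rank = 3

step 1: normalize row 0 (÷12) = (1, 4, 10)
  row 1: subtract 1×row0 = (0, 8, 5)
  row 2: subtract 12×row0 = (0, 7, 10)
step 2: normalize row 1 (÷8) = (0, 1, 12)
  row 0: subtract 4×row1 = (1, 0, 1)
  row 2: subtract 7×row1 = (0, 0, 4)
step 3: normalize row 2 (÷4) = (0, 0, 1)
  row 0: subtract 1×row2 = (1, 0, 0)
  row 1: subtract 12×row2 = (0, 1, 0)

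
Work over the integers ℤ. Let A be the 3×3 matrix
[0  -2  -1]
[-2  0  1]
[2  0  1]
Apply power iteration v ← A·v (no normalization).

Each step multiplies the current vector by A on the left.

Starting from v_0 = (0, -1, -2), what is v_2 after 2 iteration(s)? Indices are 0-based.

v_2 = (6, -10, 6)

v_0 = (0, -1, -2).
v_1 = A·v_0 = (4, -2, -2).
v_2 = A·v_1 = (6, -10, 6).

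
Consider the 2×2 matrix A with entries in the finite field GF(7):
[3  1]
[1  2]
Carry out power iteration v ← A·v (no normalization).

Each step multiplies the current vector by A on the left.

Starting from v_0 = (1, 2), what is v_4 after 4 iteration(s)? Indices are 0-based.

v_0 = (1, 2).
v_1 = A·v_0 = (5, 5).
v_2 = A·v_1 = (6, 1).
v_3 = A·v_2 = (5, 1).
v_4 = A·v_3 = (2, 0).

v_4 = (2, 0)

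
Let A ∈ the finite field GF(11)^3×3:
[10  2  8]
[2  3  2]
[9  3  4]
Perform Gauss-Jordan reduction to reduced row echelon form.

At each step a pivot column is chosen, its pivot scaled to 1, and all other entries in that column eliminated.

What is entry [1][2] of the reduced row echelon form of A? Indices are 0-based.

[1] R0 /= 10  ⇒  (1, 9, 3)
     R1 -= 2·R0  ⇒  (0, 7, 7)
     R2 -= 9·R0  ⇒  (0, 10, 10)
[2] R1 /= 7  ⇒  (0, 1, 1)
     R0 -= 9·R1  ⇒  (1, 0, 5)
     R2 -= 10·R1  ⇒  (0, 0, 0)
column 2 empty below row 2

M[1][2] = 1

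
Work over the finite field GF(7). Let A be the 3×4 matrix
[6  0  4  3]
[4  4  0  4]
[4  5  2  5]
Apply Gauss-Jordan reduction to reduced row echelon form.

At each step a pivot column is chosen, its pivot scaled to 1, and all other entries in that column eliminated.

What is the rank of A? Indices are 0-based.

rank = 3

[1] R0 /= 6  ⇒  (1, 0, 3, 4)
     R1 -= 4·R0  ⇒  (0, 4, 2, 2)
     R2 -= 4·R0  ⇒  (0, 5, 4, 3)
[2] R1 /= 4  ⇒  (0, 1, 4, 4)
     R2 -= 5·R1  ⇒  (0, 0, 5, 4)
[3] R2 /= 5  ⇒  (0, 0, 1, 5)
     R0 -= 3·R2  ⇒  (1, 0, 0, 3)
     R1 -= 4·R2  ⇒  (0, 1, 0, 5)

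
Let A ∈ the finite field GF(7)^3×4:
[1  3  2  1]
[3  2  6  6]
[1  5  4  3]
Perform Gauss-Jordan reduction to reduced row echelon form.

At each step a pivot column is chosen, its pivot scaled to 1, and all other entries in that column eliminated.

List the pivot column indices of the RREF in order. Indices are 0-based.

[1] R0 /= 1  ⇒  (1, 3, 2, 1)
     R1 -= 3·R0  ⇒  (0, 0, 0, 3)
     R2 -= 1·R0  ⇒  (0, 2, 2, 2)
[2] R1 <-> R2
[2] R1 /= 2  ⇒  (0, 1, 1, 1)
     R0 -= 3·R1  ⇒  (1, 0, 6, 5)
column 2 empty below row 2
[3] R2 /= 3  ⇒  (0, 0, 0, 1)
     R0 -= 5·R2  ⇒  (1, 0, 6, 0)
     R1 -= 1·R2  ⇒  (0, 1, 1, 0)

pivot columns: 0, 1, 3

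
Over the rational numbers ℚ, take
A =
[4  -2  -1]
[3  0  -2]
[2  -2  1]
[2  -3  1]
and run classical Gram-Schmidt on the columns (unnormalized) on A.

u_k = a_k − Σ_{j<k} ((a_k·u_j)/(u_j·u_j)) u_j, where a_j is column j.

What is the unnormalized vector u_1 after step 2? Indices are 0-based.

Step 1: u_0 = a_0 = (4, 3, 2, 2).
Step 2: u_1 = a_1 − (-6/11)·u_0 = (2/11, 18/11, -10/11, -21/11).

u_1 = (2/11, 18/11, -10/11, -21/11)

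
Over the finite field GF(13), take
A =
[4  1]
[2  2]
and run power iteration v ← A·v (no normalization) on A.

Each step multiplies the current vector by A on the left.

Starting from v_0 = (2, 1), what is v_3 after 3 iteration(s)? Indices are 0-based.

v_0 = (2, 1).
v_1 = A·v_0 = (9, 6).
v_2 = A·v_1 = (3, 4).
v_3 = A·v_2 = (3, 1).

v_3 = (3, 1)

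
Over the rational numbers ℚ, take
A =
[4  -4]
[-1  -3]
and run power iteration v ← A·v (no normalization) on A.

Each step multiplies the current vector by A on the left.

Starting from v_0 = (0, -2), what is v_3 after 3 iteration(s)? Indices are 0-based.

v_0 = (0, -2).
v_1 = A·v_0 = (8, 6).
v_2 = A·v_1 = (8, -26).
v_3 = A·v_2 = (136, 70).

v_3 = (136, 70)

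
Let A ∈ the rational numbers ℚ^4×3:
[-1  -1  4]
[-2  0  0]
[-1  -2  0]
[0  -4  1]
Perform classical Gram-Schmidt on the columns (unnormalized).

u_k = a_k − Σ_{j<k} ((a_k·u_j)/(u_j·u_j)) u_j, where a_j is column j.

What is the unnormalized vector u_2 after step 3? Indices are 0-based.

Step 1: u_0 = a_0 = (-1, -2, -1, 0).
Step 2: u_1 = a_1 − (1/2)·u_0 = (-1/2, 1, -3/2, -4).
Step 3: u_2 = a_2 − (-2/3)·u_0 − (-4/13)·u_1 = (124/39, -40/39, -44/39, -3/13).

u_2 = (124/39, -40/39, -44/39, -3/13)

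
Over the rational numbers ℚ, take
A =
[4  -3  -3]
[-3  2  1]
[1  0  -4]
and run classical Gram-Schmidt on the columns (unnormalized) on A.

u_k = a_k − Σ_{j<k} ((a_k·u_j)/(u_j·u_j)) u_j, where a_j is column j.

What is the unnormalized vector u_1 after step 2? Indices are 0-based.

Step 1: u_0 = a_0 = (4, -3, 1).
Step 2: u_1 = a_1 − (-9/13)·u_0 = (-3/13, -1/13, 9/13).

u_1 = (-3/13, -1/13, 9/13)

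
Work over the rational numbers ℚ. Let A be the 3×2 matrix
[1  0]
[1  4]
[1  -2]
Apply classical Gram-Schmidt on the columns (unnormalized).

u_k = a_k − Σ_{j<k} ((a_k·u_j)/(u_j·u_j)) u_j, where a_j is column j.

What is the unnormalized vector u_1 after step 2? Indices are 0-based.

u_1 = (-2/3, 10/3, -8/3)

Step 1: u_0 = a_0 = (1, 1, 1).
Step 2: u_1 = a_1 − (2/3)·u_0 = (-2/3, 10/3, -8/3).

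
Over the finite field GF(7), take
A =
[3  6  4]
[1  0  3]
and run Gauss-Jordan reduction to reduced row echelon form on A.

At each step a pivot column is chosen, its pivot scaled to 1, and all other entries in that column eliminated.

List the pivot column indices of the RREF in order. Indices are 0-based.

step 1: normalize row 0 (÷3) = (1, 2, 6)
  row 1: subtract 1×row0 = (0, 5, 4)
step 2: normalize row 1 (÷5) = (0, 1, 5)
  row 0: subtract 2×row1 = (1, 0, 3)

pivot columns: 0, 1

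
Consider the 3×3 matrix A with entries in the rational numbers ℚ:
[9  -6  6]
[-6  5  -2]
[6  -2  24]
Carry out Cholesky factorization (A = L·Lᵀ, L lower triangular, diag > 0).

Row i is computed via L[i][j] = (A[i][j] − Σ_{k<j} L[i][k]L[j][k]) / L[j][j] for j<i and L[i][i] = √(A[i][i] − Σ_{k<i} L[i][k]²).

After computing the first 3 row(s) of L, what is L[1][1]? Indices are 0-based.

Step 1: L[0][0] = √(9) = 3.
  L[1][0] = (-6) / L[0][0] = -2.
Step 2: L[1][1] = √(1) = 1.
  L[2][0] = (6) / L[0][0] = 2.
  L[2][1] = (2) / L[1][1] = 2.
Step 3: L[2][2] = √(16) = 4.

L[1][1] = 1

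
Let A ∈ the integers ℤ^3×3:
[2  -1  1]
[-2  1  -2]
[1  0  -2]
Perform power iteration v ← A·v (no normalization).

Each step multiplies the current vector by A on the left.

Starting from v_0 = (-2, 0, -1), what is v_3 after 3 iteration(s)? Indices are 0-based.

v_3 = (-53, 58, -6)

v_0 = (-2, 0, -1).
v_1 = A·v_0 = (-5, 6, 0).
v_2 = A·v_1 = (-16, 16, -5).
v_3 = A·v_2 = (-53, 58, -6).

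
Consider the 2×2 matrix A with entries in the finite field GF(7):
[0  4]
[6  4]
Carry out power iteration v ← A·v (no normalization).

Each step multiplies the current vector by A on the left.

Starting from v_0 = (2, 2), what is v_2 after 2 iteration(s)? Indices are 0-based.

v_2 = (3, 2)

v_0 = (2, 2).
v_1 = A·v_0 = (1, 6).
v_2 = A·v_1 = (3, 2).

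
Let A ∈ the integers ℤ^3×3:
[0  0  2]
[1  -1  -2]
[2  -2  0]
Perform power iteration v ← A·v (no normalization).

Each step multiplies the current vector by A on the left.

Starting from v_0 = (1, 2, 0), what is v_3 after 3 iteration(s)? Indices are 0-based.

v_3 = (4, -13, -18)

v_0 = (1, 2, 0).
v_1 = A·v_0 = (0, -1, -2).
v_2 = A·v_1 = (-4, 5, 2).
v_3 = A·v_2 = (4, -13, -18).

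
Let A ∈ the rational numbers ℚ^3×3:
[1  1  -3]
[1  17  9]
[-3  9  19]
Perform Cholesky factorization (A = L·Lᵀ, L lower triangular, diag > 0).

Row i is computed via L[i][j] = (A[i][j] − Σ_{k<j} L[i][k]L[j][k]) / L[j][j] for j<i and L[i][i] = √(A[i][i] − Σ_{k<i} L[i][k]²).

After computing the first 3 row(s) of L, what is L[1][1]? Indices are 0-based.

Step 1: L[0][0] = √(1) = 1.
  L[1][0] = (1) / L[0][0] = 1.
Step 2: L[1][1] = √(16) = 4.
  L[2][0] = (-3) / L[0][0] = -3.
  L[2][1] = (12) / L[1][1] = 3.
Step 3: L[2][2] = √(1) = 1.

L[1][1] = 4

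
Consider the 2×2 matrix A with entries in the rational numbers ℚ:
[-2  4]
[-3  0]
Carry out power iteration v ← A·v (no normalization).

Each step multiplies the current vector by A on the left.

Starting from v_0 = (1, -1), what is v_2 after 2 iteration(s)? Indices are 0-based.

v_2 = (0, 18)

v_0 = (1, -1).
v_1 = A·v_0 = (-6, -3).
v_2 = A·v_1 = (0, 18).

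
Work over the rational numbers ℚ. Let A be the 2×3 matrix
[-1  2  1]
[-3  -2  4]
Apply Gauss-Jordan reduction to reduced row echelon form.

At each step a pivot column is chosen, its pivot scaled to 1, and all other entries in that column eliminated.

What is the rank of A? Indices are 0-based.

step 1: normalize row 0 (÷-1) = (1, -2, -1)
  row 1: subtract -3×row0 = (0, -8, 1)
step 2: normalize row 1 (÷-8) = (0, 1, -1/8)
  row 0: subtract -2×row1 = (1, 0, -5/4)

rank = 2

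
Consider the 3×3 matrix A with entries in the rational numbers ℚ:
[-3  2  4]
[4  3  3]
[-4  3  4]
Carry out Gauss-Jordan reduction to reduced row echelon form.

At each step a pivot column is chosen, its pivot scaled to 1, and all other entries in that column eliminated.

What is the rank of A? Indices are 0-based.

rank = 3

step 1: normalize row 0 (÷-3) = (1, -2/3, -4/3)
  row 1: subtract 4×row0 = (0, 17/3, 25/3)
  row 2: subtract -4×row0 = (0, 1/3, -4/3)
step 2: normalize row 1 (÷17/3) = (0, 1, 25/17)
  row 0: subtract -2/3×row1 = (1, 0, -6/17)
  row 2: subtract 1/3×row1 = (0, 0, -31/17)
step 3: normalize row 2 (÷-31/17) = (0, 0, 1)
  row 0: subtract -6/17×row2 = (1, 0, 0)
  row 1: subtract 25/17×row2 = (0, 1, 0)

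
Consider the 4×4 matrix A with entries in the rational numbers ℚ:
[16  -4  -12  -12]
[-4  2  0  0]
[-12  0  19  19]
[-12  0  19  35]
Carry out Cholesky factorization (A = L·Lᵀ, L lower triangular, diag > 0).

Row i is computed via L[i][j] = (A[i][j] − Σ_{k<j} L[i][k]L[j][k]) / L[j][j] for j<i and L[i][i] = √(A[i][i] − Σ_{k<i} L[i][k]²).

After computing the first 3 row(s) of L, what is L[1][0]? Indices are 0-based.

L[1][0] = -1

Step 1: L[0][0] = √(16) = 4.
  L[1][0] = (-4) / L[0][0] = -1.
Step 2: L[1][1] = √(1) = 1.
  L[2][0] = (-12) / L[0][0] = -3.
  L[2][1] = (-3) / L[1][1] = -3.
Step 3: L[2][2] = √(1) = 1.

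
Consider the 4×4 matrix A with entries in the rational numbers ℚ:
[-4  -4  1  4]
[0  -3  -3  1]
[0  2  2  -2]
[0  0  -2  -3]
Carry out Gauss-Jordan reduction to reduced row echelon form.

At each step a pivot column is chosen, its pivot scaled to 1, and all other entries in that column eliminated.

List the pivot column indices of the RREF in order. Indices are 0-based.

pivot(0,0)=-4: scale R0 → (1, 1, -1/4, -1)
pivot(1,1)=-3: scale R1 → (0, 1, 1, -1/3)
  clear (0,1): R0 −= (1)R1 → (1, 0, -5/4, -2/3)
  clear (2,1): R2 −= (2)R1 → (0, 0, 0, -4/3)
pivot(2,2): swap R2↔R3
pivot(2,2)=-2: scale R2 → (0, 0, 1, 3/2)
  clear (0,2): R0 −= (-5/4)R2 → (1, 0, 0, 29/24)
  clear (1,2): R1 −= (1)R2 → (0, 1, 0, -11/6)
pivot(3,3)=-4/3: scale R3 → (0, 0, 0, 1)
  clear (0,3): R0 −= (29/24)R3 → (1, 0, 0, 0)
  clear (1,3): R1 −= (-11/6)R3 → (0, 1, 0, 0)
  clear (2,3): R2 −= (3/2)R3 → (0, 0, 1, 0)

pivot columns: 0, 1, 2, 3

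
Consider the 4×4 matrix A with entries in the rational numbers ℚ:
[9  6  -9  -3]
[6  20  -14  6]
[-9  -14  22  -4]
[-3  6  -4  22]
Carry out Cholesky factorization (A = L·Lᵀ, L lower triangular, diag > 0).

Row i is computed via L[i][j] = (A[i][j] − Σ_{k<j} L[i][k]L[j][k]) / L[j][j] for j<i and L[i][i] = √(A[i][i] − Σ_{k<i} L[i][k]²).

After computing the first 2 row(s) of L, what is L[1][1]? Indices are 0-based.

L[1][1] = 4

Step 1: L[0][0] = √(9) = 3.
  L[1][0] = (6) / L[0][0] = 2.
Step 2: L[1][1] = √(16) = 4.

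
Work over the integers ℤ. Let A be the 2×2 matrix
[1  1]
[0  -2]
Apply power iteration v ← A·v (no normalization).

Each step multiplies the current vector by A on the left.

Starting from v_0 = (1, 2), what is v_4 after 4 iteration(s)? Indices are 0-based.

v_0 = (1, 2).
v_1 = A·v_0 = (3, -4).
v_2 = A·v_1 = (-1, 8).
v_3 = A·v_2 = (7, -16).
v_4 = A·v_3 = (-9, 32).

v_4 = (-9, 32)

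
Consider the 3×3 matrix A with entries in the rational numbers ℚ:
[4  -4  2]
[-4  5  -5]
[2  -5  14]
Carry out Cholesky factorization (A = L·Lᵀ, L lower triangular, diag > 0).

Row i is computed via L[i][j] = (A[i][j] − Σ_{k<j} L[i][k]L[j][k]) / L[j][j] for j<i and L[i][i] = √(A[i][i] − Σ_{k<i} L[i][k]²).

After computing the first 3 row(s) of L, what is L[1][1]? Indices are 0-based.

Step 1: L[0][0] = √(4) = 2.
  L[1][0] = (-4) / L[0][0] = -2.
Step 2: L[1][1] = √(1) = 1.
  L[2][0] = (2) / L[0][0] = 1.
  L[2][1] = (-3) / L[1][1] = -3.
Step 3: L[2][2] = √(4) = 2.

L[1][1] = 1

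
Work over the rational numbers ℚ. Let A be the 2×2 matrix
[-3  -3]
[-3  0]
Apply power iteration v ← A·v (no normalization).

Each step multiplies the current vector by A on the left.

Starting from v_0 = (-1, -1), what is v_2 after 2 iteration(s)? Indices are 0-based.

v_0 = (-1, -1).
v_1 = A·v_0 = (6, 3).
v_2 = A·v_1 = (-27, -18).

v_2 = (-27, -18)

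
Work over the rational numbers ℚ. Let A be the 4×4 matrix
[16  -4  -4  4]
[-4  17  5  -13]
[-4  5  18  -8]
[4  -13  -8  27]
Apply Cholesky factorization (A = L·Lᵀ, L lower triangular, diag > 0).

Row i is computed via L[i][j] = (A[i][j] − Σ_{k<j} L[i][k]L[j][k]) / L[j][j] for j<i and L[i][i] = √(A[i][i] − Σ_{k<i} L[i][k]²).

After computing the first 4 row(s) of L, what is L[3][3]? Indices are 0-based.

L[3][3] = 4

Step 1: L[0][0] = √(16) = 4.
  L[1][0] = (-4) / L[0][0] = -1.
Step 2: L[1][1] = √(16) = 4.
  L[2][0] = (-4) / L[0][0] = -1.
  L[2][1] = (4) / L[1][1] = 1.
Step 3: L[2][2] = √(16) = 4.
  L[3][0] = (4) / L[0][0] = 1.
  L[3][1] = (-12) / L[1][1] = -3.
  L[3][2] = (-4) / L[2][2] = -1.
Step 4: L[3][3] = √(16) = 4.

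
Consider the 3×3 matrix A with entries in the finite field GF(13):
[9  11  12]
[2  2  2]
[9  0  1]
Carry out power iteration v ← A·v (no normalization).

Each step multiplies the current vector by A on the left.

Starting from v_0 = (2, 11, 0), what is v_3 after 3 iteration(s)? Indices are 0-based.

v_3 = (9, 3, 3)

v_0 = (2, 11, 0).
v_1 = A·v_0 = (9, 0, 5).
v_2 = A·v_1 = (11, 2, 8).
v_3 = A·v_2 = (9, 3, 3).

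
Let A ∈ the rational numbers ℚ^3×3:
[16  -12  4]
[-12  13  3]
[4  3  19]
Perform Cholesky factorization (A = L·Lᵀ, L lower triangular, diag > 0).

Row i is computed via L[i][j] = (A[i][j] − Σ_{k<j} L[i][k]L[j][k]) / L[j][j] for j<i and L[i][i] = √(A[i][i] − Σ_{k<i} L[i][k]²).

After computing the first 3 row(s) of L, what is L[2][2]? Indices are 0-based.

Step 1: L[0][0] = √(16) = 4.
  L[1][0] = (-12) / L[0][0] = -3.
Step 2: L[1][1] = √(4) = 2.
  L[2][0] = (4) / L[0][0] = 1.
  L[2][1] = (6) / L[1][1] = 3.
Step 3: L[2][2] = √(9) = 3.

L[2][2] = 3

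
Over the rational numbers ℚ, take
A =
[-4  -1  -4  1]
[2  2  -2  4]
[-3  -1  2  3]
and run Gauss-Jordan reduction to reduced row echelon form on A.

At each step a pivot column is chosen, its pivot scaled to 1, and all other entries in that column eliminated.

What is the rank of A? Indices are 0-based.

[1] R0 /= -4  ⇒  (1, 1/4, 1, -1/4)
     R1 -= 2·R0  ⇒  (0, 3/2, -4, 9/2)
     R2 -= -3·R0  ⇒  (0, -1/4, 5, 9/4)
[2] R1 /= 3/2  ⇒  (0, 1, -8/3, 3)
     R0 -= 1/4·R1  ⇒  (1, 0, 5/3, -1)
     R2 -= -1/4·R1  ⇒  (0, 0, 13/3, 3)
[3] R2 /= 13/3  ⇒  (0, 0, 1, 9/13)
     R0 -= 5/3·R2  ⇒  (1, 0, 0, -28/13)
     R1 -= -8/3·R2  ⇒  (0, 1, 0, 63/13)

rank = 3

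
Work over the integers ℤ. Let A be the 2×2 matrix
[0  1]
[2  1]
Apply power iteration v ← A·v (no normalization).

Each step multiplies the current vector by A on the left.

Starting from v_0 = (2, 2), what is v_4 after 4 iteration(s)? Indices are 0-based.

v_4 = (22, 42)

v_0 = (2, 2).
v_1 = A·v_0 = (2, 6).
v_2 = A·v_1 = (6, 10).
v_3 = A·v_2 = (10, 22).
v_4 = A·v_3 = (22, 42).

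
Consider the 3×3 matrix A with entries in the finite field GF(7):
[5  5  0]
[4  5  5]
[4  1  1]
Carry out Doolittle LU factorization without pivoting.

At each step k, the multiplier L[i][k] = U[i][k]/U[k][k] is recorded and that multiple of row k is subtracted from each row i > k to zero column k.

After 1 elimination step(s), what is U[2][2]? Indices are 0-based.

U[2][2] = 1

Step 1: pivot at (0,0) is 5.
  row1 ← row1 − (5)·row0  ⇒  L[1][0]=5, U row1=(0, 1, 5)
  row2 ← row2 − (5)·row0  ⇒  L[2][0]=5, U row2=(0, 4, 1)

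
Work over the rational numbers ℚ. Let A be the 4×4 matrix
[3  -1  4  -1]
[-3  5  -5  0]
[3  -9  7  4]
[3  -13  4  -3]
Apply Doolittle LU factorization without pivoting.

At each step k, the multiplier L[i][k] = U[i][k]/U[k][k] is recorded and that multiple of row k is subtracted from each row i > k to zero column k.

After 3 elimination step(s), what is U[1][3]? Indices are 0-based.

U[1][3] = -1

k=0: U[0][0]=3
  eliminate (1,0): mult=-1, new row 1: (0, 4, -1, -1); set L[1][0]=-1
  eliminate (2,0): mult=1, new row 2: (0, -8, 3, 5); set L[2][0]=1
  eliminate (3,0): mult=1, new row 3: (0, -12, 0, -2); set L[3][0]=1
k=1: U[1][1]=4
  eliminate (2,1): mult=-2, new row 2: (0, 0, 1, 3); set L[2][1]=-2
  eliminate (3,1): mult=-3, new row 3: (0, 0, -3, -5); set L[3][1]=-3
k=2: U[2][2]=1
  eliminate (3,2): mult=-3, new row 3: (0, 0, 0, 4); set L[3][2]=-3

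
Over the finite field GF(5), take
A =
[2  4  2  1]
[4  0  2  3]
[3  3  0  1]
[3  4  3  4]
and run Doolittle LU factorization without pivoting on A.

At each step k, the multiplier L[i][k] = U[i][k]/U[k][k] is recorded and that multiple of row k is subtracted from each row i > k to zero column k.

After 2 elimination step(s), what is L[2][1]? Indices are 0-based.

Step 1: pivot at (0,0) is 2.
  row1 ← row1 − (2)·row0  ⇒  L[1][0]=2, U row1=(0, 2, 3, 1)
  row2 ← row2 − (4)·row0  ⇒  L[2][0]=4, U row2=(0, 2, 2, 2)
  row3 ← row3 − (4)·row0  ⇒  L[3][0]=4, U row3=(0, 3, 0, 0)
Step 2: pivot at (1,1) is 2.
  row2 ← row2 − (1)·row1  ⇒  L[2][1]=1, U row2=(0, 0, 4, 1)
  row3 ← row3 − (4)·row1  ⇒  L[3][1]=4, U row3=(0, 0, 3, 1)

L[2][1] = 1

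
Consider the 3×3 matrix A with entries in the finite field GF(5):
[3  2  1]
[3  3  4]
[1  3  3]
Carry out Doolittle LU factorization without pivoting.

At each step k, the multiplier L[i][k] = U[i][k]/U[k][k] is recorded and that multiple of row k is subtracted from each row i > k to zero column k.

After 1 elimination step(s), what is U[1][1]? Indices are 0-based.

[col 0] pivot 3
  R1 -= 1*R0 → (0, 1, 3)  (L[1][0] := 1)
  R2 -= 2*R0 → (0, 4, 1)  (L[2][0] := 2)

U[1][1] = 1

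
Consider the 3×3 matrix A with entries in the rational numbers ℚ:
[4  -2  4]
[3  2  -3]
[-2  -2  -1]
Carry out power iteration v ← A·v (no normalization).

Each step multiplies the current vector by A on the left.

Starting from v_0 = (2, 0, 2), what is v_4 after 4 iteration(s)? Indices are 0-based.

v_0 = (2, 0, 2).
v_1 = A·v_0 = (16, 0, -6).
v_2 = A·v_1 = (40, 66, -26).
v_3 = A·v_2 = (-76, 330, -186).
v_4 = A·v_3 = (-1708, 990, -322).

v_4 = (-1708, 990, -322)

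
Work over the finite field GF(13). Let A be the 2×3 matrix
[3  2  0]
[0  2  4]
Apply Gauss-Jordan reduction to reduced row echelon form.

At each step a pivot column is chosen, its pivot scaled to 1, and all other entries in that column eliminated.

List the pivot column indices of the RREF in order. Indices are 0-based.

[1] R0 /= 3  ⇒  (1, 5, 0)
[2] R1 /= 2  ⇒  (0, 1, 2)
     R0 -= 5·R1  ⇒  (1, 0, 3)

pivot columns: 0, 1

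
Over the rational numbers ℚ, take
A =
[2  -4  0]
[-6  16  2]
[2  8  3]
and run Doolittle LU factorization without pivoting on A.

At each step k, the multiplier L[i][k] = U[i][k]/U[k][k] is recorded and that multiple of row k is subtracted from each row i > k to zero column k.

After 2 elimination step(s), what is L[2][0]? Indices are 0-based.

L[2][0] = 1

[col 0] pivot 2
  R1 -= -3*R0 → (0, 4, 2)  (L[1][0] := -3)
  R2 -= 1*R0 → (0, 12, 3)  (L[2][0] := 1)
[col 1] pivot 4
  R2 -= 3*R1 → (0, 0, -3)  (L[2][1] := 3)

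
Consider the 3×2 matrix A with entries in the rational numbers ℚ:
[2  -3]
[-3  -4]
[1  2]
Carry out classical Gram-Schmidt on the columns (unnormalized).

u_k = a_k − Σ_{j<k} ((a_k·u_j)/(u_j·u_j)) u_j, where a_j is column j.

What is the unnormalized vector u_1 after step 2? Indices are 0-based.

Step 1: u_0 = a_0 = (2, -3, 1).
Step 2: u_1 = a_1 − (4/7)·u_0 = (-29/7, -16/7, 10/7).

u_1 = (-29/7, -16/7, 10/7)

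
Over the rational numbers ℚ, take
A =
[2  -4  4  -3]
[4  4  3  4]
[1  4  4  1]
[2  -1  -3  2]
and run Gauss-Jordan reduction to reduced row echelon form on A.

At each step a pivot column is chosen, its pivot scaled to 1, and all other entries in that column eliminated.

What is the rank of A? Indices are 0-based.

rank = 4

step 1: normalize row 0 (÷2) = (1, -2, 2, -3/2)
  row 1: subtract 4×row0 = (0, 12, -5, 10)
  row 2: subtract 1×row0 = (0, 6, 2, 5/2)
  row 3: subtract 2×row0 = (0, 3, -7, 5)
step 2: normalize row 1 (÷12) = (0, 1, -5/12, 5/6)
  row 0: subtract -2×row1 = (1, 0, 7/6, 1/6)
  row 2: subtract 6×row1 = (0, 0, 9/2, -5/2)
  row 3: subtract 3×row1 = (0, 0, -23/4, 5/2)
step 3: normalize row 2 (÷9/2) = (0, 0, 1, -5/9)
  row 0: subtract 7/6×row2 = (1, 0, 0, 22/27)
  row 1: subtract -5/12×row2 = (0, 1, 0, 65/108)
  row 3: subtract -23/4×row2 = (0, 0, 0, -25/36)
step 4: normalize row 3 (÷-25/36) = (0, 0, 0, 1)
  row 0: subtract 22/27×row3 = (1, 0, 0, 0)
  row 1: subtract 65/108×row3 = (0, 1, 0, 0)
  row 2: subtract -5/9×row3 = (0, 0, 1, 0)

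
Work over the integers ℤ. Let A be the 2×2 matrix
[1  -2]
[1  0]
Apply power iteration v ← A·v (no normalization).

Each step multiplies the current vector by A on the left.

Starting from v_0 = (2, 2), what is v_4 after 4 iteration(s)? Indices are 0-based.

v_4 = (10, -2)

v_0 = (2, 2).
v_1 = A·v_0 = (-2, 2).
v_2 = A·v_1 = (-6, -2).
v_3 = A·v_2 = (-2, -6).
v_4 = A·v_3 = (10, -2).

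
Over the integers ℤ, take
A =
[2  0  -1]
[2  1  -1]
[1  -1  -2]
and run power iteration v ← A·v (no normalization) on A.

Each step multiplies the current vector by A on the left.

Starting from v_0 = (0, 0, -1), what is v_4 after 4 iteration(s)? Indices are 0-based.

v_0 = (0, 0, -1).
v_1 = A·v_0 = (1, 1, 2).
v_2 = A·v_1 = (0, 1, -4).
v_3 = A·v_2 = (4, 5, 7).
v_4 = A·v_3 = (1, 6, -15).

v_4 = (1, 6, -15)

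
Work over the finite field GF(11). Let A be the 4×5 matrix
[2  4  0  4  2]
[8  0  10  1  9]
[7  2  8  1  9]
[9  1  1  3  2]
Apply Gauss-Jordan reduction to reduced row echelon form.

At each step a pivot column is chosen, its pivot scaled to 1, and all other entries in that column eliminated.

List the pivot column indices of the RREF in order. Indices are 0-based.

pivot columns: 0, 1, 2, 3

[1] R0 /= 2  ⇒  (1, 2, 0, 2, 1)
     R1 -= 8·R0  ⇒  (0, 6, 10, 7, 1)
     R2 -= 7·R0  ⇒  (0, 10, 8, 9, 2)
     R3 -= 9·R0  ⇒  (0, 5, 1, 7, 4)
[2] R1 /= 6  ⇒  (0, 1, 9, 3, 2)
     R0 -= 2·R1  ⇒  (1, 0, 4, 7, 8)
     R2 -= 10·R1  ⇒  (0, 0, 6, 1, 4)
     R3 -= 5·R1  ⇒  (0, 0, 0, 3, 5)
[3] R2 /= 6  ⇒  (0, 0, 1, 2, 8)
     R0 -= 4·R2  ⇒  (1, 0, 0, 10, 9)
     R1 -= 9·R2  ⇒  (0, 1, 0, 7, 7)
[4] R3 /= 3  ⇒  (0, 0, 0, 1, 9)
     R0 -= 10·R3  ⇒  (1, 0, 0, 0, 7)
     R1 -= 7·R3  ⇒  (0, 1, 0, 0, 10)
     R2 -= 2·R3  ⇒  (0, 0, 1, 0, 1)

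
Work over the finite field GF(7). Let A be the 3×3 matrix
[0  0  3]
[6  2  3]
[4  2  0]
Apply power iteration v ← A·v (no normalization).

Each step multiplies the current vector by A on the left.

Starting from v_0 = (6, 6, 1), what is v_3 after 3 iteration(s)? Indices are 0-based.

v_0 = (6, 6, 1).
v_1 = A·v_0 = (3, 2, 1).
v_2 = A·v_1 = (3, 4, 2).
v_3 = A·v_2 = (6, 4, 6).

v_3 = (6, 4, 6)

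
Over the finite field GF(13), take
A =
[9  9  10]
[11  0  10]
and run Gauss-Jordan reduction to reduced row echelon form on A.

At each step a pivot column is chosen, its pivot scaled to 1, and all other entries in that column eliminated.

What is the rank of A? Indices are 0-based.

rank = 2

pivot(0,0)=9: scale R0 → (1, 1, 4)
  clear (1,0): R1 −= (11)R0 → (0, 2, 5)
pivot(1,1)=2: scale R1 → (0, 1, 9)
  clear (0,1): R0 −= (1)R1 → (1, 0, 8)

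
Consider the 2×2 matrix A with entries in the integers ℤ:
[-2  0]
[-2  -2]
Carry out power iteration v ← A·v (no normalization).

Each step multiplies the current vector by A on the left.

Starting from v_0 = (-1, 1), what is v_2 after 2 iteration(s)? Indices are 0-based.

v_0 = (-1, 1).
v_1 = A·v_0 = (2, 0).
v_2 = A·v_1 = (-4, -4).

v_2 = (-4, -4)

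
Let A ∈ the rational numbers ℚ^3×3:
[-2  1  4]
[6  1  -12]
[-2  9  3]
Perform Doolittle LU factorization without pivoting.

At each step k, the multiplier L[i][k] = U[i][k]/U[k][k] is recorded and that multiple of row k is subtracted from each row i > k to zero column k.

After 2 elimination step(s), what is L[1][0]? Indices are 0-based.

L[1][0] = -3

Step 1: pivot at (0,0) is -2.
  row1 ← row1 − (-3)·row0  ⇒  L[1][0]=-3, U row1=(0, 4, 0)
  row2 ← row2 − (1)·row0  ⇒  L[2][0]=1, U row2=(0, 8, -1)
Step 2: pivot at (1,1) is 4.
  row2 ← row2 − (2)·row1  ⇒  L[2][1]=2, U row2=(0, 0, -1)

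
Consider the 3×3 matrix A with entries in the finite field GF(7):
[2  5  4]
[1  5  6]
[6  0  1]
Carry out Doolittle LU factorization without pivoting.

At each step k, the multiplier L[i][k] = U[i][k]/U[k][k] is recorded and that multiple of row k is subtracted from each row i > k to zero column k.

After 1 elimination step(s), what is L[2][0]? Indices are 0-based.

L[2][0] = 3

[col 0] pivot 2
  R1 -= 4*R0 → (0, 6, 4)  (L[1][0] := 4)
  R2 -= 3*R0 → (0, 6, 3)  (L[2][0] := 3)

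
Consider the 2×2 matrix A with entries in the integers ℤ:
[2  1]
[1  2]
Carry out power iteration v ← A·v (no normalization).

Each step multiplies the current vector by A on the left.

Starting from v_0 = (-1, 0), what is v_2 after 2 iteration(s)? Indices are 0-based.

v_2 = (-5, -4)

v_0 = (-1, 0).
v_1 = A·v_0 = (-2, -1).
v_2 = A·v_1 = (-5, -4).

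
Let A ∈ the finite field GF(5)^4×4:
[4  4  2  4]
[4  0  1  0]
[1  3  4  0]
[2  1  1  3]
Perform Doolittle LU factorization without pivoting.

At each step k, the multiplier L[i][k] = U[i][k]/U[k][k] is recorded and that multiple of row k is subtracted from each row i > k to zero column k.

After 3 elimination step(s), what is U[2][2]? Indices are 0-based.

k=0: U[0][0]=4
  eliminate (1,0): mult=1, new row 1: (0, 1, 4, 1); set L[1][0]=1
  eliminate (2,0): mult=4, new row 2: (0, 2, 1, 4); set L[2][0]=4
  eliminate (3,0): mult=3, new row 3: (0, 4, 0, 1); set L[3][0]=3
k=1: U[1][1]=1
  eliminate (2,1): mult=2, new row 2: (0, 0, 3, 2); set L[2][1]=2
  eliminate (3,1): mult=4, new row 3: (0, 0, 4, 2); set L[3][1]=4
k=2: U[2][2]=3
  eliminate (3,2): mult=3, new row 3: (0, 0, 0, 1); set L[3][2]=3

U[2][2] = 3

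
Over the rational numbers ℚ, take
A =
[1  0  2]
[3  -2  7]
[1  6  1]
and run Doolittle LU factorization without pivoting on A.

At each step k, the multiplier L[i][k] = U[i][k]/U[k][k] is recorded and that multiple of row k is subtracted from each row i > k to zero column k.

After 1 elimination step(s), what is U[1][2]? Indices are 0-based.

[col 0] pivot 1
  R1 -= 3*R0 → (0, -2, 1)  (L[1][0] := 3)
  R2 -= 1*R0 → (0, 6, -1)  (L[2][0] := 1)

U[1][2] = 1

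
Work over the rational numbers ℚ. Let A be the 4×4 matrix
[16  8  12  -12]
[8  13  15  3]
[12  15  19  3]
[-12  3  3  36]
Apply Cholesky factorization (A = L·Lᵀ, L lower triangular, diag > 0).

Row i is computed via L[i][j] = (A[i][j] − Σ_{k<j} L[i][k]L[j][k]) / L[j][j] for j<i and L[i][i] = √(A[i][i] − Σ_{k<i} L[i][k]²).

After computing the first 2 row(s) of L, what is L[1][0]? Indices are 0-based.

L[1][0] = 2

Step 1: L[0][0] = √(16) = 4.
  L[1][0] = (8) / L[0][0] = 2.
Step 2: L[1][1] = √(9) = 3.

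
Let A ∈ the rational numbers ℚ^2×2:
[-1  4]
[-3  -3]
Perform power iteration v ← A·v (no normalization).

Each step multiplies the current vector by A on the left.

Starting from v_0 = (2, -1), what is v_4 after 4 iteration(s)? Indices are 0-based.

v_0 = (2, -1).
v_1 = A·v_0 = (-6, -3).
v_2 = A·v_1 = (-6, 27).
v_3 = A·v_2 = (114, -63).
v_4 = A·v_3 = (-366, -153).

v_4 = (-366, -153)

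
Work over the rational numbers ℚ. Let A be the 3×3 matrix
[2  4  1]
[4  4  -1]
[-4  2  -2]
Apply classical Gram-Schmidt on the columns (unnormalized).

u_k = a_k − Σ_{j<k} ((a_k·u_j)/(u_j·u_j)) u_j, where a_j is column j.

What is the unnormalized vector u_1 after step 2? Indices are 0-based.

u_1 = (28/9, 20/9, 34/9)

Step 1: u_0 = a_0 = (2, 4, -4).
Step 2: u_1 = a_1 − (4/9)·u_0 = (28/9, 20/9, 34/9).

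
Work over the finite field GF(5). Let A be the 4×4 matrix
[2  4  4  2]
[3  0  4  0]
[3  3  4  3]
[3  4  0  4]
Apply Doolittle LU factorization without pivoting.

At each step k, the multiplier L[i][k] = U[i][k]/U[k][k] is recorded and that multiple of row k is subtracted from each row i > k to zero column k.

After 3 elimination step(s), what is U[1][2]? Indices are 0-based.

k=0: U[0][0]=2
  eliminate (1,0): mult=4, new row 1: (0, 4, 3, 2); set L[1][0]=4
  eliminate (2,0): mult=4, new row 2: (0, 2, 3, 0); set L[2][0]=4
  eliminate (3,0): mult=4, new row 3: (0, 3, 4, 1); set L[3][0]=4
k=1: U[1][1]=4
  eliminate (2,1): mult=3, new row 2: (0, 0, 4, 4); set L[2][1]=3
  eliminate (3,1): mult=2, new row 3: (0, 0, 3, 2); set L[3][1]=2
k=2: U[2][2]=4
  eliminate (3,2): mult=2, new row 3: (0, 0, 0, 4); set L[3][2]=2

U[1][2] = 3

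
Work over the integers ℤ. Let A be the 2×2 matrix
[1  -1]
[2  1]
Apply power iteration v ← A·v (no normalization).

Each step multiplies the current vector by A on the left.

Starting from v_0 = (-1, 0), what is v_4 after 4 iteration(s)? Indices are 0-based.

v_4 = (7, 8)

v_0 = (-1, 0).
v_1 = A·v_0 = (-1, -2).
v_2 = A·v_1 = (1, -4).
v_3 = A·v_2 = (5, -2).
v_4 = A·v_3 = (7, 8).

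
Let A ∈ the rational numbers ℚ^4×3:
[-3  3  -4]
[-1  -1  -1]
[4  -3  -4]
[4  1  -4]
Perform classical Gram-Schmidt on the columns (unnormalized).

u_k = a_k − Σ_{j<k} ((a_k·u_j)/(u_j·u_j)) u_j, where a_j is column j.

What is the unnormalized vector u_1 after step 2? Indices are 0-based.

u_1 = (13/7, -29/21, -31/21, 53/21)

Step 1: u_0 = a_0 = (-3, -1, 4, 4).
Step 2: u_1 = a_1 − (-8/21)·u_0 = (13/7, -29/21, -31/21, 53/21).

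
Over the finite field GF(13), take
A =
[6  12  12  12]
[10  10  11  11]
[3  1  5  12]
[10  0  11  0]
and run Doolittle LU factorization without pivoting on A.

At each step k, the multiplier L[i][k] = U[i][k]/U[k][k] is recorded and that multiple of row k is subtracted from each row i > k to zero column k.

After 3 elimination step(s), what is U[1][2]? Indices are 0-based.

k=0: U[0][0]=6
  eliminate (1,0): mult=6, new row 1: (0, 3, 4, 4); set L[1][0]=6
  eliminate (2,0): mult=7, new row 2: (0, 8, 12, 6); set L[2][0]=7
  eliminate (3,0): mult=6, new row 3: (0, 6, 4, 6); set L[3][0]=6
k=1: U[1][1]=3
  eliminate (2,1): mult=7, new row 2: (0, 0, 10, 4); set L[2][1]=7
  eliminate (3,1): mult=2, new row 3: (0, 0, 9, 11); set L[3][1]=2
k=2: U[2][2]=10
  eliminate (3,2): mult=10, new row 3: (0, 0, 0, 10); set L[3][2]=10

U[1][2] = 4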